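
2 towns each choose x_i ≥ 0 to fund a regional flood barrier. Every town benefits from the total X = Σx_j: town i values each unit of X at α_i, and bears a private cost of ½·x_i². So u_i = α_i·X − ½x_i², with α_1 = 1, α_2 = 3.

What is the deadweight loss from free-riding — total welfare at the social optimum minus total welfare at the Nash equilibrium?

Town i's FOC: ∂u_i/∂x_i = α_i − x_i = 0, so x_i* = α_i.
NE contributions = (1, 3); X = 4.
W^NE = (Σα)·X − ½Σα_i² = 4² − ½·10 = 11.
Planner sets x_i = Σα_j = 4 for every i, so X^SO = 2·4 = 8.
W^SO = (Σα)·X^SO − ½·2·(Σα)² = (2/2)·4² = 16.
Deadweight loss = W^SO − W^NE = 5.

5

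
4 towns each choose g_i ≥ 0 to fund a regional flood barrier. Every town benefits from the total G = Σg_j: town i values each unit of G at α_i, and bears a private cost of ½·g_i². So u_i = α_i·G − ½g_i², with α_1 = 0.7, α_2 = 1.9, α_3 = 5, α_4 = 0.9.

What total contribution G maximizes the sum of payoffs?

Planner FOC: ∂(Σu_j)/∂g_i = (Σα_j) − g_i = 0, so g_i^SO = Σα_j = 8.5 for every i; G^SO = 34.

34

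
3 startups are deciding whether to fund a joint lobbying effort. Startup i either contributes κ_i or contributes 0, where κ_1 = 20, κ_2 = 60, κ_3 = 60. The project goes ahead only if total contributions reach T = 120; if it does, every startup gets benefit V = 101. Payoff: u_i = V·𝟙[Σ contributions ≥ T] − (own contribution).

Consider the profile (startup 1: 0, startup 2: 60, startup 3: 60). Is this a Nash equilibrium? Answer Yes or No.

Yes

Total = 120 ≥ 120: provided.
Startup 1 (pledges 0, payoff 101): pledging 20 → total 140, payoff 81. No gain.
Startup 2 (pledges 60, payoff 41): dropping to 0 → total 60, payoff 0. No gain.
Startup 3 (pledges 60, payoff 41): dropping to 0 → total 60, payoff 0. No gain.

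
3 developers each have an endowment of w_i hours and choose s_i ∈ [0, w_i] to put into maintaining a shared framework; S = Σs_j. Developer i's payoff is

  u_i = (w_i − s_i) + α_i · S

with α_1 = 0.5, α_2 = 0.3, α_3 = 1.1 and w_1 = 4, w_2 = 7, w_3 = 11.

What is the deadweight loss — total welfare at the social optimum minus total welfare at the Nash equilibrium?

∂u_i/∂s_i = α_i − 1, so developer i contributes w_i if α_i > 1, else 0.
α_i > 1 for i ∈ {3}; NE contributions (0, 0, 11), S = 11.
W^NE = Σw_i − S^NE + (Σα_i)·S^NE = 22 + 0.9·11 = 31.9.
Planner: ∂(Σu_j)/∂s_i = Σα_j − 1 = 0.9 > 0, so everyone contributes w_i; S^SO = 22, W^SO = 22 + 0.9·22 = 41.8.
Deadweight loss = 9.9.

9.9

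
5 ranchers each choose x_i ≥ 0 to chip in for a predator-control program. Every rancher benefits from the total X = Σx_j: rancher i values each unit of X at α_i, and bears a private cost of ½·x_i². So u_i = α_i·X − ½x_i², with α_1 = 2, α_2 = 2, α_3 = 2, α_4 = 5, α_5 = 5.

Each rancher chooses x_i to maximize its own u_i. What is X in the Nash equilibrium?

Rancher i's FOC: ∂u_i/∂x_i = α_i − x_i = 0, so x_i* = α_i.
NE contributions = (2, 2, 2, 5, 5); X = 16.

16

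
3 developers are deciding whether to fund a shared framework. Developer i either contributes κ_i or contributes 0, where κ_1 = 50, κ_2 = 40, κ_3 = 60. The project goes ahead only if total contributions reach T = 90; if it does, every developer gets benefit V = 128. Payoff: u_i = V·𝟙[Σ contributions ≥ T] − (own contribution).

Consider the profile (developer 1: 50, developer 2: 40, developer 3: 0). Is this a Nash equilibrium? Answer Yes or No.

Yes

Total = 90 ≥ 90: provided.
Developer 1 (pledges 50, payoff 78): dropping to 0 → total 40, payoff 0. No gain.
Developer 2 (pledges 40, payoff 88): dropping to 0 → total 50, payoff 0. No gain.
Developer 3 (pledges 0, payoff 128): pledging 60 → total 150, payoff 68. No gain.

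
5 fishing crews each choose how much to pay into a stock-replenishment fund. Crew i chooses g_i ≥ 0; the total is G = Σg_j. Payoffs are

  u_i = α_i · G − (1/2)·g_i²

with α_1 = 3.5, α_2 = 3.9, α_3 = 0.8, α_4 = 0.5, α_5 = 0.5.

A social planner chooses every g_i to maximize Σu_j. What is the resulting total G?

Planner FOC: ∂(Σu_j)/∂g_i = (Σα_j) − g_i = 0, so g_i^SO = Σα_j = 9.2 for every i; G^SO = 46.

46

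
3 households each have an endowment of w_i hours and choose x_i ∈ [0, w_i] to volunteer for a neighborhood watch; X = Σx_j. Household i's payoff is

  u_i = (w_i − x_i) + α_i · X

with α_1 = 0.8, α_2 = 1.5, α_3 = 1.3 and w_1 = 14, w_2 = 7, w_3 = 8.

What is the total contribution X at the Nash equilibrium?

∂u_i/∂x_i = α_i − 1, so household i contributes w_i if α_i > 1, else 0.
α_i > 1 for i ∈ {2, 3}; NE contributions (0, 7, 8), X = 15.

15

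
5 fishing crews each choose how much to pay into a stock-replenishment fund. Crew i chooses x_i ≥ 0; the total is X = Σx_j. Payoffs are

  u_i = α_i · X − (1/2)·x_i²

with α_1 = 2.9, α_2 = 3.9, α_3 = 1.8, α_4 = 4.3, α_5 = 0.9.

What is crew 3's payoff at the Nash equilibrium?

23.22

Crew i's FOC: ∂u_i/∂x_i = α_i − x_i = 0, so x_i* = α_i.
NE contributions = (2.9, 3.9, 1.8, 4.3, 0.9); X = 13.8.
u_3 = α_3·X − ½·(x_3)² = 1.8·13.8 − ½·1.8² = 23.22.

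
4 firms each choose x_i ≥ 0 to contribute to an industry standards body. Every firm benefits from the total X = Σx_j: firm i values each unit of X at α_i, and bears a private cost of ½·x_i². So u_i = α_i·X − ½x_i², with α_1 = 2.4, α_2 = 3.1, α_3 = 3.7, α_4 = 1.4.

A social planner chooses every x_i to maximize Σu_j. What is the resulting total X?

Planner FOC: ∂(Σu_j)/∂x_i = (Σα_j) − x_i = 0, so x_i^SO = Σα_j = 10.6 for every i; X^SO = 42.4.

42.4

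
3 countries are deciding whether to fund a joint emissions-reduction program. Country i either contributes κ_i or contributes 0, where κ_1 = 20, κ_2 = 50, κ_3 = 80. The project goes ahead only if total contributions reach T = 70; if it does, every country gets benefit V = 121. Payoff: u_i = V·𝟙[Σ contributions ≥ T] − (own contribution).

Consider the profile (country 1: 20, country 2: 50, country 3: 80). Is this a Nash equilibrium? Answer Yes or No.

Total = 150 ≥ 70: provided.
Country 1 (pledges 20, payoff 101): dropping to 0 → total 130, payoff 121. Profitable deviation.

No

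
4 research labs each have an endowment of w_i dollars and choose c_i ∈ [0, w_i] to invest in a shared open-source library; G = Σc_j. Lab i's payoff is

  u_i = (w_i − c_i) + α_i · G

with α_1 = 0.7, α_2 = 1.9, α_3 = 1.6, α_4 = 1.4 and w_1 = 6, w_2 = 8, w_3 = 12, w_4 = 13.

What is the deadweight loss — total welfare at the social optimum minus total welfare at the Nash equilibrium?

27.6

∂u_i/∂c_i = α_i − 1, so lab i contributes w_i if α_i > 1, else 0.
α_i > 1 for i ∈ {2, 3, 4}; NE contributions (0, 8, 12, 13), G = 33.
W^NE = Σw_i − G^NE + (Σα_i)·G^NE = 39 + 4.6·33 = 190.8.
Planner: ∂(Σu_j)/∂c_i = Σα_j − 1 = 4.6 > 0, so everyone contributes w_i; G^SO = 39, W^SO = 39 + 4.6·39 = 218.4.
Deadweight loss = 27.6.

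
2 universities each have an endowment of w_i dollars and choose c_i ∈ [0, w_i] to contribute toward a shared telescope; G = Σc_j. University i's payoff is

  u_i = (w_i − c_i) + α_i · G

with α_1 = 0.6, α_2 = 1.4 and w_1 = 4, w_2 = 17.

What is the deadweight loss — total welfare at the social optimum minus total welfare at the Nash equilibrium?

4

∂u_i/∂c_i = α_i − 1, so university i contributes w_i if α_i > 1, else 0.
α_i > 1 for i ∈ {2}; NE contributions (0, 17), G = 17.
W^NE = Σw_i − G^NE + (Σα_i)·G^NE = 21 + 1·17 = 38.
Planner: ∂(Σu_j)/∂c_i = Σα_j − 1 = 1 > 0, so everyone contributes w_i; G^SO = 21, W^SO = 21 + 1·21 = 42.
Deadweight loss = 4.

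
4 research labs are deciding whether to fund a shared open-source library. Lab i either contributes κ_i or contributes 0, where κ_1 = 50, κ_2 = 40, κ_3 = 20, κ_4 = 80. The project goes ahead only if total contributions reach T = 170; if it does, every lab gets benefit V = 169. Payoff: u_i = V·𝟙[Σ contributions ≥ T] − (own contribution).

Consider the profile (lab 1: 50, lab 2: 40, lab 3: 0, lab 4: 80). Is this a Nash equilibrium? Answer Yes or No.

Yes

Total = 170 ≥ 170: provided.
Lab 1 (pledges 50, payoff 119): dropping to 0 → total 120, payoff 0. No gain.
Lab 2 (pledges 40, payoff 129): dropping to 0 → total 130, payoff 0. No gain.
Lab 3 (pledges 0, payoff 169): pledging 20 → total 190, payoff 149. No gain.
Lab 4 (pledges 80, payoff 89): dropping to 0 → total 90, payoff 0. No gain.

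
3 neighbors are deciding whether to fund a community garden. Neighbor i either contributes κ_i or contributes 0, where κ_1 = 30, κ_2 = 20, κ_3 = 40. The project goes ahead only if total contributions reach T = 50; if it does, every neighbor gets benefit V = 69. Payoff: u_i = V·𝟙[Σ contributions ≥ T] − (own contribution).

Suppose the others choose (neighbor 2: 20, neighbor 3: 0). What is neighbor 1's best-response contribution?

30

Others' total = 20. Contributing 30 brings total to 50 ≥ 50: gain V − κ_1 = 39.
Best response: 30.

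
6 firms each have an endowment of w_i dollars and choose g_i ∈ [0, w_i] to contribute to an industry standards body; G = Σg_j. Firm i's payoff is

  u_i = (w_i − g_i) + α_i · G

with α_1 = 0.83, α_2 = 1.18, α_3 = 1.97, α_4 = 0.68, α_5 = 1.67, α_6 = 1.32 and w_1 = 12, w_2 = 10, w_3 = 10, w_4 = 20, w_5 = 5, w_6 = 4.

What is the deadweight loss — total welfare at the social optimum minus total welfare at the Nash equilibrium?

∂u_i/∂g_i = α_i − 1, so firm i contributes w_i if α_i > 1, else 0.
α_i > 1 for i ∈ {2, 3, 5, 6}; NE contributions (0, 10, 10, 0, 5, 4), G = 29.
W^NE = Σw_i − G^NE + (Σα_i)·G^NE = 61 + 6.65·29 = 253.85.
Planner: ∂(Σu_j)/∂g_i = Σα_j − 1 = 6.65 > 0, so everyone contributes w_i; G^SO = 61, W^SO = 61 + 6.65·61 = 466.65.
Deadweight loss = 212.8.

212.8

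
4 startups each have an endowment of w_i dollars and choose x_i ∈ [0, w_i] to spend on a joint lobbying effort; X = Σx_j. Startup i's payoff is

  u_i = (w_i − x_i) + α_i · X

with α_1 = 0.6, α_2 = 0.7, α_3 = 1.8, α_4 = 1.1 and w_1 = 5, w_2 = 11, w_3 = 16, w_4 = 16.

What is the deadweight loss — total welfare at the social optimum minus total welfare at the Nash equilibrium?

∂u_i/∂x_i = α_i − 1, so startup i contributes w_i if α_i > 1, else 0.
α_i > 1 for i ∈ {3, 4}; NE contributions (0, 0, 16, 16), X = 32.
W^NE = Σw_i − X^NE + (Σα_i)·X^NE = 48 + 3.2·32 = 150.4.
Planner: ∂(Σu_j)/∂x_i = Σα_j − 1 = 3.2 > 0, so everyone contributes w_i; X^SO = 48, W^SO = 48 + 3.2·48 = 201.6.
Deadweight loss = 51.2.

51.2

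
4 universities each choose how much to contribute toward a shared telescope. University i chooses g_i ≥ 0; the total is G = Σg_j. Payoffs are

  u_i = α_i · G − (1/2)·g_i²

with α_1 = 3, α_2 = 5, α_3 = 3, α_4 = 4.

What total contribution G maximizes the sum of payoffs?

Planner FOC: ∂(Σu_j)/∂g_i = (Σα_j) − g_i = 0, so g_i^SO = Σα_j = 15 for every i; G^SO = 60.

60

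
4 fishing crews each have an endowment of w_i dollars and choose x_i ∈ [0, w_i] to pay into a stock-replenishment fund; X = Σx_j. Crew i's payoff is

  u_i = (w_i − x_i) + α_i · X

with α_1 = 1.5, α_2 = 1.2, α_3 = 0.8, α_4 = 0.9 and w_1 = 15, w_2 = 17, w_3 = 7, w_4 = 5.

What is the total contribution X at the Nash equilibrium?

32

∂u_i/∂x_i = α_i − 1, so crew i contributes w_i if α_i > 1, else 0.
α_i > 1 for i ∈ {1, 2}; NE contributions (15, 17, 0, 0), X = 32.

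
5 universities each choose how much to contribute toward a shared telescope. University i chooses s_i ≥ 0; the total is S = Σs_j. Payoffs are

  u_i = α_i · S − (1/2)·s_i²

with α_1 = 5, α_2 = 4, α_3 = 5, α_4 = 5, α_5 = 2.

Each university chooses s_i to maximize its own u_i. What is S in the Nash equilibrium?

21

University i's FOC: ∂u_i/∂s_i = α_i − s_i = 0, so s_i* = α_i.
NE contributions = (5, 4, 5, 5, 2); S = 21.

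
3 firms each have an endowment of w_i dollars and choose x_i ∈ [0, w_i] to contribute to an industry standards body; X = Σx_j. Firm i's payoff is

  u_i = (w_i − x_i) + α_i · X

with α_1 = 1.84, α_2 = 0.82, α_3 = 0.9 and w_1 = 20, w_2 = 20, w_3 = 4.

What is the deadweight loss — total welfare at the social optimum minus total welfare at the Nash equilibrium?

61.44

∂u_i/∂x_i = α_i − 1, so firm i contributes w_i if α_i > 1, else 0.
α_i > 1 for i ∈ {1}; NE contributions (20, 0, 0), X = 20.
W^NE = Σw_i − X^NE + (Σα_i)·X^NE = 44 + 2.56·20 = 95.2.
Planner: ∂(Σu_j)/∂x_i = Σα_j − 1 = 2.56 > 0, so everyone contributes w_i; X^SO = 44, W^SO = 44 + 2.56·44 = 156.64.
Deadweight loss = 61.44.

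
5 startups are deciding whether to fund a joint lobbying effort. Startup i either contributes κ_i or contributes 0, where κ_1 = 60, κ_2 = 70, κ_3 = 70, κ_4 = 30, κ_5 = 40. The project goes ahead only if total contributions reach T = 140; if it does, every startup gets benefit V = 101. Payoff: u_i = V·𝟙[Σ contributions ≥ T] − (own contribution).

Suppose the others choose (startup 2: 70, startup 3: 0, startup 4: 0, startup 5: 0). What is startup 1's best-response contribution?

Others' total = 70. Even contributing 60 gives 130 < 140: no benefit either way.
Best response: 0.

0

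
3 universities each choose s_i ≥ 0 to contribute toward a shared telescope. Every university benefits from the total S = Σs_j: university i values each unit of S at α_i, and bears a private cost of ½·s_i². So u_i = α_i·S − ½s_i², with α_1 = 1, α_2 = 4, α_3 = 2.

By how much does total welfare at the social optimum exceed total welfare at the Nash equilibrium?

35

University i's FOC: ∂u_i/∂s_i = α_i − s_i = 0, so s_i* = α_i.
NE contributions = (1, 4, 2); S = 7.
W^NE = (Σα)·S − ½Σα_i² = 7² − ½·21 = 38.5.
Planner sets s_i = Σα_j = 7 for every i, so S^SO = 3·7 = 21.
W^SO = (Σα)·S^SO − ½·3·(Σα)² = (3/2)·7² = 73.5.
Deadweight loss = W^SO − W^NE = 35.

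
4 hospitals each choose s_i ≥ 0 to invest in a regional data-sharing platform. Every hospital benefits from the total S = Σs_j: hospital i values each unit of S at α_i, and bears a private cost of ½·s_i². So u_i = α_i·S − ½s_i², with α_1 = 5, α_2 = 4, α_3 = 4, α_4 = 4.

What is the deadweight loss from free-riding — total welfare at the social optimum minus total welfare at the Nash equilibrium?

325.5

Hospital i's FOC: ∂u_i/∂s_i = α_i − s_i = 0, so s_i* = α_i.
NE contributions = (5, 4, 4, 4); S = 17.
W^NE = (Σα)·S − ½Σα_i² = 17² − ½·73 = 252.5.
Planner sets s_i = Σα_j = 17 for every i, so S^SO = 4·17 = 68.
W^SO = (Σα)·S^SO − ½·4·(Σα)² = (4/2)·17² = 578.
Deadweight loss = W^SO − W^NE = 325.5.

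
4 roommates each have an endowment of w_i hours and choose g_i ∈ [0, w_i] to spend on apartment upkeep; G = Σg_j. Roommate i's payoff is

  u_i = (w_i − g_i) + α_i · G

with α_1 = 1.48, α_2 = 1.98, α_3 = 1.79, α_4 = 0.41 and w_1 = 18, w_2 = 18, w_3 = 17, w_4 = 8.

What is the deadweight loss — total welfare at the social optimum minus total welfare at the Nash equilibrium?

∂u_i/∂g_i = α_i − 1, so roommate i contributes w_i if α_i > 1, else 0.
α_i > 1 for i ∈ {1, 2, 3}; NE contributions (18, 18, 17, 0), G = 53.
W^NE = Σw_i − G^NE + (Σα_i)·G^NE = 61 + 4.66·53 = 307.98.
Planner: ∂(Σu_j)/∂g_i = Σα_j − 1 = 4.66 > 0, so everyone contributes w_i; G^SO = 61, W^SO = 61 + 4.66·61 = 345.26.
Deadweight loss = 37.28.

37.28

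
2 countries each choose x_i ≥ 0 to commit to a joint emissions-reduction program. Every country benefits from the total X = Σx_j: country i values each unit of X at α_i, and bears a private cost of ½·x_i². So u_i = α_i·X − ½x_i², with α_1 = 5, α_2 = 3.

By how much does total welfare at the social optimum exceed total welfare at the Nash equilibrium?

17

Country i's FOC: ∂u_i/∂x_i = α_i − x_i = 0, so x_i* = α_i.
NE contributions = (5, 3); X = 8.
W^NE = (Σα)·X − ½Σα_i² = 8² − ½·34 = 47.
Planner sets x_i = Σα_j = 8 for every i, so X^SO = 2·8 = 16.
W^SO = (Σα)·X^SO − ½·2·(Σα)² = (2/2)·8² = 64.
Deadweight loss = W^SO − W^NE = 17.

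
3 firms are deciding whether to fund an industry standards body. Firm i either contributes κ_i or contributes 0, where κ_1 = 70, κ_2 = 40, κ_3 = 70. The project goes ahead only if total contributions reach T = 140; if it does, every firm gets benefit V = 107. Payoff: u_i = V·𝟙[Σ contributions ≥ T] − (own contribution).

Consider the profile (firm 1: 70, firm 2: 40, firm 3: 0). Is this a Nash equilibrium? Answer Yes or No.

Total = 110 < 140: not provided.
Firm 1 (pledges 70, payoff -70): dropping to 0 → total 40, payoff 0. Profitable deviation.

No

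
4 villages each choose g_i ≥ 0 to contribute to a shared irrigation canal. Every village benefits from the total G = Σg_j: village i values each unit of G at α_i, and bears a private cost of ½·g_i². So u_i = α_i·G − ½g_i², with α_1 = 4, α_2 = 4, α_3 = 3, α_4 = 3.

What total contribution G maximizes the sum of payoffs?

Planner FOC: ∂(Σu_j)/∂g_i = (Σα_j) − g_i = 0, so g_i^SO = Σα_j = 14 for every i; G^SO = 56.

56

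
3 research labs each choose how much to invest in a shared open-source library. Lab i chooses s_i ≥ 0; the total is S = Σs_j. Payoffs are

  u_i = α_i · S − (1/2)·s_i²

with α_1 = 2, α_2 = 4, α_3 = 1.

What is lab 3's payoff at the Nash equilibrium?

Lab i's FOC: ∂u_i/∂s_i = α_i − s_i = 0, so s_i* = α_i.
NE contributions = (2, 4, 1); S = 7.
u_3 = α_3·S − ½·(s_3)² = 1·7 − ½·1² = 6.5.

6.5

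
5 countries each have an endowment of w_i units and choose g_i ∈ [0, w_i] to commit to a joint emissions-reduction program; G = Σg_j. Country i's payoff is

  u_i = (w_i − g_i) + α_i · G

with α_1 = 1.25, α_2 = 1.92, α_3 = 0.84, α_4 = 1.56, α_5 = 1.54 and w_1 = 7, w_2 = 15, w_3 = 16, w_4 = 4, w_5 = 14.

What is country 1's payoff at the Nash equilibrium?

50

∂u_i/∂g_i = α_i − 1, so country i contributes w_i if α_i > 1, else 0.
α_i > 1 for i ∈ {1, 2, 4, 5}; NE contributions (7, 15, 0, 4, 14), G = 40.
u_1 = (7 − 7) + 1.25·40 = 50.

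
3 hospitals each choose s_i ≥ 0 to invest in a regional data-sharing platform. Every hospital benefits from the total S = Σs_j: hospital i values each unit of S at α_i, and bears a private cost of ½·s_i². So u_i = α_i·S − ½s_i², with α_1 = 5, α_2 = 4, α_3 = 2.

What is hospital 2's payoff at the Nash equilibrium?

36

Hospital i's FOC: ∂u_i/∂s_i = α_i − s_i = 0, so s_i* = α_i.
NE contributions = (5, 4, 2); S = 11.
u_2 = α_2·S − ½·(s_2)² = 4·11 − ½·4² = 36.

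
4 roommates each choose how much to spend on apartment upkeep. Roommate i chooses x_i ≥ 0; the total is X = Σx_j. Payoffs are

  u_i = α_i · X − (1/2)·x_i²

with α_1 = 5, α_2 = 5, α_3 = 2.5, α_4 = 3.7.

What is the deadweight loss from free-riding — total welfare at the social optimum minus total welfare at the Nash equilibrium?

297.41

Roommate i's FOC: ∂u_i/∂x_i = α_i − x_i = 0, so x_i* = α_i.
NE contributions = (5, 5, 2.5, 3.7); X = 16.2.
W^NE = (Σα)·X − ½Σα_i² = 16.2² − ½·69.94 = 227.47.
Planner sets x_i = Σα_j = 16.2 for every i, so X^SO = 4·16.2 = 64.8.
W^SO = (Σα)·X^SO − ½·4·(Σα)² = (4/2)·16.2² = 524.88.
Deadweight loss = W^SO − W^NE = 297.41.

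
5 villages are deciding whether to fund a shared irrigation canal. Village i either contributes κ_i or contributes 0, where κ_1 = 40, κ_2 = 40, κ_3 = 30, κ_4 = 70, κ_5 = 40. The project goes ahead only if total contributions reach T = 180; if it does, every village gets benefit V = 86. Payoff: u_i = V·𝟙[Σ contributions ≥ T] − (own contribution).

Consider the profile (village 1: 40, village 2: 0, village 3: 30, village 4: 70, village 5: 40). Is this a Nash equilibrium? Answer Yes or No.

Total = 180 ≥ 180: provided.
Village 1 (pledges 40, payoff 46): dropping to 0 → total 140, payoff 0. No gain.
Village 2 (pledges 0, payoff 86): pledging 40 → total 220, payoff 46. No gain.
Village 3 (pledges 30, payoff 56): dropping to 0 → total 150, payoff 0. No gain.
Village 4 (pledges 70, payoff 16): dropping to 0 → total 110, payoff 0. No gain.
Village 5 (pledges 40, payoff 46): dropping to 0 → total 140, payoff 0. No gain.

Yes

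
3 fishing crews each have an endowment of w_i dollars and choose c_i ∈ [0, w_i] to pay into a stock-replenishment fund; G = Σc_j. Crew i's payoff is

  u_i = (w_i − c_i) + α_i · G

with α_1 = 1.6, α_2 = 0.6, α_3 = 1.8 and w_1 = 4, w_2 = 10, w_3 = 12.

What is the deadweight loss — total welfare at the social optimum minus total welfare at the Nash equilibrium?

∂u_i/∂c_i = α_i − 1, so crew i contributes w_i if α_i > 1, else 0.
α_i > 1 for i ∈ {1, 3}; NE contributions (4, 0, 12), G = 16.
W^NE = Σw_i − G^NE + (Σα_i)·G^NE = 26 + 3·16 = 74.
Planner: ∂(Σu_j)/∂c_i = Σα_j − 1 = 3 > 0, so everyone contributes w_i; G^SO = 26, W^SO = 26 + 3·26 = 104.
Deadweight loss = 30.

30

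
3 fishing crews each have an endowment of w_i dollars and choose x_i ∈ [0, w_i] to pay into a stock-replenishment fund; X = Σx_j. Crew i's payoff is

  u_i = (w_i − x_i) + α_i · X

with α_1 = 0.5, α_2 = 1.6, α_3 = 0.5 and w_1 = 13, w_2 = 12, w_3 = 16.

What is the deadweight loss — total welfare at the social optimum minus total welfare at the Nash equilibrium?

46.4

∂u_i/∂x_i = α_i − 1, so crew i contributes w_i if α_i > 1, else 0.
α_i > 1 for i ∈ {2}; NE contributions (0, 12, 0), X = 12.
W^NE = Σw_i − X^NE + (Σα_i)·X^NE = 41 + 1.6·12 = 60.2.
Planner: ∂(Σu_j)/∂x_i = Σα_j − 1 = 1.6 > 0, so everyone contributes w_i; X^SO = 41, W^SO = 41 + 1.6·41 = 106.6.
Deadweight loss = 46.4.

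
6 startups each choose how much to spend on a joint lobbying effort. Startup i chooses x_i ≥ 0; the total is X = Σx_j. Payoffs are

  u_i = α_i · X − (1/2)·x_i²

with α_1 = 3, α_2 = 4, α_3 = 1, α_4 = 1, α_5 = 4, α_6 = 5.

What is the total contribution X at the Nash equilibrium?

Startup i's FOC: ∂u_i/∂x_i = α_i − x_i = 0, so x_i* = α_i.
NE contributions = (3, 4, 1, 1, 4, 5); X = 18.

18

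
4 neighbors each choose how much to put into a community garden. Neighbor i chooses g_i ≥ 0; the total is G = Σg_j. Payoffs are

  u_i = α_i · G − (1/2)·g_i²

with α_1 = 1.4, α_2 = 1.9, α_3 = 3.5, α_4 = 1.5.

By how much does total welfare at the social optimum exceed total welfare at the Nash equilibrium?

Neighbor i's FOC: ∂u_i/∂g_i = α_i − g_i = 0, so g_i* = α_i.
NE contributions = (1.4, 1.9, 3.5, 1.5); G = 8.3.
W^NE = (Σα)·G − ½Σα_i² = 8.3² − ½·20.07 = 58.855.
Planner sets g_i = Σα_j = 8.3 for every i, so G^SO = 4·8.3 = 33.2.
W^SO = (Σα)·G^SO − ½·4·(Σα)² = (4/2)·8.3² = 137.78.
Deadweight loss = W^SO − W^NE = 78.925.

78.925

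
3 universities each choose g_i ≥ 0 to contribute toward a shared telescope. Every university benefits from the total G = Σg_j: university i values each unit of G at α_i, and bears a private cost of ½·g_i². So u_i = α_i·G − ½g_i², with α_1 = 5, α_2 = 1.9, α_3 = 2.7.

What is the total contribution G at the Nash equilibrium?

9.6

University i's FOC: ∂u_i/∂g_i = α_i − g_i = 0, so g_i* = α_i.
NE contributions = (5, 1.9, 2.7); G = 9.6.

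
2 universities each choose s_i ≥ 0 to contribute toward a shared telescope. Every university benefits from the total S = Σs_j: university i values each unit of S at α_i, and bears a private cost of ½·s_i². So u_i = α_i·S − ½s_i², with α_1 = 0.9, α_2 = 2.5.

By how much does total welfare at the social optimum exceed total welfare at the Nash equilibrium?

3.53

University i's FOC: ∂u_i/∂s_i = α_i − s_i = 0, so s_i* = α_i.
NE contributions = (0.9, 2.5); S = 3.4.
W^NE = (Σα)·S − ½Σα_i² = 3.4² − ½·7.06 = 8.03.
Planner sets s_i = Σα_j = 3.4 for every i, so S^SO = 2·3.4 = 6.8.
W^SO = (Σα)·S^SO − ½·2·(Σα)² = (2/2)·3.4² = 11.56.
Deadweight loss = W^SO − W^NE = 3.53.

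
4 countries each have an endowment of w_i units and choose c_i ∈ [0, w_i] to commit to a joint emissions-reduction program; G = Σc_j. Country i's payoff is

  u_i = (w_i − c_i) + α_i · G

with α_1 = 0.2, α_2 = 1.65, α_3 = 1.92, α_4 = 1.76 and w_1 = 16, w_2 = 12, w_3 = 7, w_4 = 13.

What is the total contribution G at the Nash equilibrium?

∂u_i/∂c_i = α_i − 1, so country i contributes w_i if α_i > 1, else 0.
α_i > 1 for i ∈ {2, 3, 4}; NE contributions (0, 12, 7, 13), G = 32.

32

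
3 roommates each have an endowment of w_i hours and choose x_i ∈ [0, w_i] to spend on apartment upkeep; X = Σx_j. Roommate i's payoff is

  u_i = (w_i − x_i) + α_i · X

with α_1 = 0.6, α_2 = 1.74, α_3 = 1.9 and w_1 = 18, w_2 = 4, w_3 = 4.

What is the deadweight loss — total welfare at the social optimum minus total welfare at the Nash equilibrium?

58.32

∂u_i/∂x_i = α_i − 1, so roommate i contributes w_i if α_i > 1, else 0.
α_i > 1 for i ∈ {2, 3}; NE contributions (0, 4, 4), X = 8.
W^NE = Σw_i − X^NE + (Σα_i)·X^NE = 26 + 3.24·8 = 51.92.
Planner: ∂(Σu_j)/∂x_i = Σα_j − 1 = 3.24 > 0, so everyone contributes w_i; X^SO = 26, W^SO = 26 + 3.24·26 = 110.24.
Deadweight loss = 58.32.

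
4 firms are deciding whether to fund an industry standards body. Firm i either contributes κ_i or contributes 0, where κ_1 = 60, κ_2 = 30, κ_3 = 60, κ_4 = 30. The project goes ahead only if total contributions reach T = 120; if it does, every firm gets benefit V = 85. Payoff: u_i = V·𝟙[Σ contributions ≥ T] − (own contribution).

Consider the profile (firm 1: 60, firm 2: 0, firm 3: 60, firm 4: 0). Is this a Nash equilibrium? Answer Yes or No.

Yes

Total = 120 ≥ 120: provided.
Firm 1 (pledges 60, payoff 25): dropping to 0 → total 60, payoff 0. No gain.
Firm 2 (pledges 0, payoff 85): pledging 30 → total 150, payoff 55. No gain.
Firm 3 (pledges 60, payoff 25): dropping to 0 → total 60, payoff 0. No gain.
Firm 4 (pledges 0, payoff 85): pledging 30 → total 150, payoff 55. No gain.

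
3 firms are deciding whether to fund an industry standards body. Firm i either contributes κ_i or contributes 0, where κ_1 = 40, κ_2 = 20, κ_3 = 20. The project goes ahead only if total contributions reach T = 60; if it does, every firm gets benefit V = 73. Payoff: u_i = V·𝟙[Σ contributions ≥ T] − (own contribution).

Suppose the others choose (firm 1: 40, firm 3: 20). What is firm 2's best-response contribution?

0

Others' total = 60 ≥ 60; contributing adds cost 20 for no extra benefit.
Best response: 0.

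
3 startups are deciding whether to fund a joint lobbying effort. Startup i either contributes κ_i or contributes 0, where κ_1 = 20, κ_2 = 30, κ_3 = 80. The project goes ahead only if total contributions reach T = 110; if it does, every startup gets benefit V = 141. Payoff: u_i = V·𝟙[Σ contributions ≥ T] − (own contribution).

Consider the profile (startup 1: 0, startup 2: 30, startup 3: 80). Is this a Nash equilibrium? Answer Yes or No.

Total = 110 ≥ 110: provided.
Startup 1 (pledges 0, payoff 141): pledging 20 → total 130, payoff 121. No gain.
Startup 2 (pledges 30, payoff 111): dropping to 0 → total 80, payoff 0. No gain.
Startup 3 (pledges 80, payoff 61): dropping to 0 → total 30, payoff 0. No gain.

Yes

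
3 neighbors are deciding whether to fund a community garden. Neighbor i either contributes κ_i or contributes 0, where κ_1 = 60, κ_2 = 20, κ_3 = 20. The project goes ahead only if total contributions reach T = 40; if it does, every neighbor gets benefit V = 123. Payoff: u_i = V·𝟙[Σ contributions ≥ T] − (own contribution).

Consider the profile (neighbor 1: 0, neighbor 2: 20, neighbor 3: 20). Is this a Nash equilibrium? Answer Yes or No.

Total = 40 ≥ 40: provided.
Neighbor 1 (pledges 0, payoff 123): pledging 60 → total 100, payoff 63. No gain.
Neighbor 2 (pledges 20, payoff 103): dropping to 0 → total 20, payoff 0. No gain.
Neighbor 3 (pledges 20, payoff 103): dropping to 0 → total 20, payoff 0. No gain.

Yes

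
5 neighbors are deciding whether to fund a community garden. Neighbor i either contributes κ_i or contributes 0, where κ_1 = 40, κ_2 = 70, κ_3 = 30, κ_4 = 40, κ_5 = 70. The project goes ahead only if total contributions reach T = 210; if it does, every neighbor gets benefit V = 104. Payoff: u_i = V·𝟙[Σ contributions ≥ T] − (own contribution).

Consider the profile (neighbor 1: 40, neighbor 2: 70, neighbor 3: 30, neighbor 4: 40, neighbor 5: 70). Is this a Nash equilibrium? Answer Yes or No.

Total = 250 ≥ 210: provided.
Neighbor 1 (pledges 40, payoff 64): dropping to 0 → total 210, payoff 104. Profitable deviation.

No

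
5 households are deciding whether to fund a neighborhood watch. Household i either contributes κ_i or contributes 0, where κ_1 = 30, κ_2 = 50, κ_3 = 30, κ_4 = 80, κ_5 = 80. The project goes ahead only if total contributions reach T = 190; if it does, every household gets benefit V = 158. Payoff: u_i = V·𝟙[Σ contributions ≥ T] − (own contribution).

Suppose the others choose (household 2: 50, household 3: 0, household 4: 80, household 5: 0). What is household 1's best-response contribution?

0

Others' total = 130. Even contributing 30 gives 160 < 190: no benefit either way.
Best response: 0.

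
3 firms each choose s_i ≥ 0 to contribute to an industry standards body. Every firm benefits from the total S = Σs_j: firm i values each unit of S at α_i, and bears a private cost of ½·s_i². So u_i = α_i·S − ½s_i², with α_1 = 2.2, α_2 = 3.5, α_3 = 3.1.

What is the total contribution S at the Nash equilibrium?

8.8

Firm i's FOC: ∂u_i/∂s_i = α_i − s_i = 0, so s_i* = α_i.
NE contributions = (2.2, 3.5, 3.1); S = 8.8.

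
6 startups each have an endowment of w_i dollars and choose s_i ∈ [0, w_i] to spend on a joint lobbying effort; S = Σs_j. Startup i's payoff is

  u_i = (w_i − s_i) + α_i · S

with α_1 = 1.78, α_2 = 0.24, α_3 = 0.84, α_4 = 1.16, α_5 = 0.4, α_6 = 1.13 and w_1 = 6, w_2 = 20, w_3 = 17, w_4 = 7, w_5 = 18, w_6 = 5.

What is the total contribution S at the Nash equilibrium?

∂u_i/∂s_i = α_i − 1, so startup i contributes w_i if α_i > 1, else 0.
α_i > 1 for i ∈ {1, 4, 6}; NE contributions (6, 0, 0, 7, 0, 5), S = 18.

18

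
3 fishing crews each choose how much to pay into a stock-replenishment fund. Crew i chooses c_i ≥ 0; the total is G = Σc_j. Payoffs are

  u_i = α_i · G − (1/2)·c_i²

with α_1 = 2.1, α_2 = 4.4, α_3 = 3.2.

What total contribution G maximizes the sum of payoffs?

Planner FOC: ∂(Σu_j)/∂c_i = (Σα_j) − c_i = 0, so c_i^SO = Σα_j = 9.7 for every i; G^SO = 29.1.

29.1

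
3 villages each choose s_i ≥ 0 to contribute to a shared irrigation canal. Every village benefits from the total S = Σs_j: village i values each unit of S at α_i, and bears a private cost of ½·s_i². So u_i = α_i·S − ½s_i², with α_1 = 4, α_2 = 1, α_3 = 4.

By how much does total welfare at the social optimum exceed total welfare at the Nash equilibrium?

57

Village i's FOC: ∂u_i/∂s_i = α_i − s_i = 0, so s_i* = α_i.
NE contributions = (4, 1, 4); S = 9.
W^NE = (Σα)·S − ½Σα_i² = 9² − ½·33 = 64.5.
Planner sets s_i = Σα_j = 9 for every i, so S^SO = 3·9 = 27.
W^SO = (Σα)·S^SO − ½·3·(Σα)² = (3/2)·9² = 121.5.
Deadweight loss = W^SO − W^NE = 57.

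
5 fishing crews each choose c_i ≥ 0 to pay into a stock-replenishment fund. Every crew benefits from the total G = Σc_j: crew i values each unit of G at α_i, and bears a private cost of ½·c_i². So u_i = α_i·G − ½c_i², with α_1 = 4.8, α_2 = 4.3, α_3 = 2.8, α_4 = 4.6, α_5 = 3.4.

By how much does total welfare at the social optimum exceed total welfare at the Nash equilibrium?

Crew i's FOC: ∂u_i/∂c_i = α_i − c_i = 0, so c_i* = α_i.
NE contributions = (4.8, 4.3, 2.8, 4.6, 3.4); G = 19.9.
W^NE = (Σα)·G − ½Σα_i² = 19.9² − ½·82.09 = 354.965.
Planner sets c_i = Σα_j = 19.9 for every i, so G^SO = 5·19.9 = 99.5.
W^SO = (Σα)·G^SO − ½·5·(Σα)² = (5/2)·19.9² = 990.025.
Deadweight loss = W^SO − W^NE = 635.06.

635.06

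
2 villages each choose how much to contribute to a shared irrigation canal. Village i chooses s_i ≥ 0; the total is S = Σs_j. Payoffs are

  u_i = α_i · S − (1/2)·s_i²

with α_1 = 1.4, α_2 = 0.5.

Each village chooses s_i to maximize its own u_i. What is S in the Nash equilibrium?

Village i's FOC: ∂u_i/∂s_i = α_i − s_i = 0, so s_i* = α_i.
NE contributions = (1.4, 0.5); S = 1.9.

1.9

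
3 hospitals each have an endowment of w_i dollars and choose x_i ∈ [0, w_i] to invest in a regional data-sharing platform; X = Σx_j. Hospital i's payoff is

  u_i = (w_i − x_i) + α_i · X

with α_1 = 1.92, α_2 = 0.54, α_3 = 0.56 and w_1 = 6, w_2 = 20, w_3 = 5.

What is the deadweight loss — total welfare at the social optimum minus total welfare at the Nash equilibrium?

50.5

∂u_i/∂x_i = α_i − 1, so hospital i contributes w_i if α_i > 1, else 0.
α_i > 1 for i ∈ {1}; NE contributions (6, 0, 0), X = 6.
W^NE = Σw_i − X^NE + (Σα_i)·X^NE = 31 + 2.02·6 = 43.12.
Planner: ∂(Σu_j)/∂x_i = Σα_j − 1 = 2.02 > 0, so everyone contributes w_i; X^SO = 31, W^SO = 31 + 2.02·31 = 93.62.
Deadweight loss = 50.5.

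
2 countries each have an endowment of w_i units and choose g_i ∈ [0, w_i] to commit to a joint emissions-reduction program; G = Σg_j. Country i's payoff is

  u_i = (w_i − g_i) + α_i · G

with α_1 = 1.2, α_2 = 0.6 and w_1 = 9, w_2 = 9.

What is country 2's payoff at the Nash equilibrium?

14.4

∂u_i/∂g_i = α_i − 1, so country i contributes w_i if α_i > 1, else 0.
α_i > 1 for i ∈ {1}; NE contributions (9, 0), G = 9.
u_2 = (9 − 0) + 0.6·9 = 14.4.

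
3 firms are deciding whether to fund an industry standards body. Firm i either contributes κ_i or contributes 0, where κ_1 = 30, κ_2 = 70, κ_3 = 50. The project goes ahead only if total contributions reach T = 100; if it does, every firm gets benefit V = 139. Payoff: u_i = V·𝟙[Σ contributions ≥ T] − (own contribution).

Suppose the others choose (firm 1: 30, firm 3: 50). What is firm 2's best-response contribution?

70

Others' total = 80. Contributing 70 brings total to 150 ≥ 100: gain V − κ_2 = 69.
Best response: 70.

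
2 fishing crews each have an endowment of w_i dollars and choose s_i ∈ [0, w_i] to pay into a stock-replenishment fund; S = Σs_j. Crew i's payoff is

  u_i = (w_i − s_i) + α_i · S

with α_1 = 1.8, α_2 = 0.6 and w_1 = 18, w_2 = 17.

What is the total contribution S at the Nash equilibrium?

∂u_i/∂s_i = α_i − 1, so crew i contributes w_i if α_i > 1, else 0.
α_i > 1 for i ∈ {1}; NE contributions (18, 0), S = 18.

18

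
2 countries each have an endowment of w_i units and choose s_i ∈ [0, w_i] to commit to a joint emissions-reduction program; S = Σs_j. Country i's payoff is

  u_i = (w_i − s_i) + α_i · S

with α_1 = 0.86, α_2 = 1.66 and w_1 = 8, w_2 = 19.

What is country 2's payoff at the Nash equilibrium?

31.54

∂u_i/∂s_i = α_i − 1, so country i contributes w_i if α_i > 1, else 0.
α_i > 1 for i ∈ {2}; NE contributions (0, 19), S = 19.
u_2 = (19 − 19) + 1.66·19 = 31.54.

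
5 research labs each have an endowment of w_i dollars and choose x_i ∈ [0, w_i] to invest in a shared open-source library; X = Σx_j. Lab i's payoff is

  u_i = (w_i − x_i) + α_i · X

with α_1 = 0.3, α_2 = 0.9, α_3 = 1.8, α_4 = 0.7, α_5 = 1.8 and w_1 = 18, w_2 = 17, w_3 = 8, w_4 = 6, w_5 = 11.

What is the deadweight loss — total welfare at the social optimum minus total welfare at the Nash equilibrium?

∂u_i/∂x_i = α_i − 1, so lab i contributes w_i if α_i > 1, else 0.
α_i > 1 for i ∈ {3, 5}; NE contributions (0, 0, 8, 0, 11), X = 19.
W^NE = Σw_i − X^NE + (Σα_i)·X^NE = 60 + 4.5·19 = 145.5.
Planner: ∂(Σu_j)/∂x_i = Σα_j − 1 = 4.5 > 0, so everyone contributes w_i; X^SO = 60, W^SO = 60 + 4.5·60 = 330.
Deadweight loss = 184.5.

184.5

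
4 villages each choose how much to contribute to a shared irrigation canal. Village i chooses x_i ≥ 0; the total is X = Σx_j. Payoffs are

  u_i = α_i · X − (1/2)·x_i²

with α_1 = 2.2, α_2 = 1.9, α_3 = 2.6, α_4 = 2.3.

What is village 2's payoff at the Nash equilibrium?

Village i's FOC: ∂u_i/∂x_i = α_i − x_i = 0, so x_i* = α_i.
NE contributions = (2.2, 1.9, 2.6, 2.3); X = 9.
u_2 = α_2·X − ½·(x_2)² = 1.9·9 − ½·1.9² = 15.295.

15.295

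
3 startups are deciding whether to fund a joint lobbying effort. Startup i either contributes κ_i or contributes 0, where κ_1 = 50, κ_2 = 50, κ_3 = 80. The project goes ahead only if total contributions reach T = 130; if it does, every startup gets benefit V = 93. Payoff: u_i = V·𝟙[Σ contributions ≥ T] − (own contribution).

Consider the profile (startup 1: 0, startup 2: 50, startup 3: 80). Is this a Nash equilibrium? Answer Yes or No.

Yes

Total = 130 ≥ 130: provided.
Startup 1 (pledges 0, payoff 93): pledging 50 → total 180, payoff 43. No gain.
Startup 2 (pledges 50, payoff 43): dropping to 0 → total 80, payoff 0. No gain.
Startup 3 (pledges 80, payoff 13): dropping to 0 → total 50, payoff 0. No gain.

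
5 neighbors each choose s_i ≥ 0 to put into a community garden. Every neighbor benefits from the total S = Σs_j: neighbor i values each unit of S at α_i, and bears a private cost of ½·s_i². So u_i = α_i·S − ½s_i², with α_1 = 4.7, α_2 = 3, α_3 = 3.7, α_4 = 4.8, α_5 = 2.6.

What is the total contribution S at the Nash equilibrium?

18.8

Neighbor i's FOC: ∂u_i/∂s_i = α_i − s_i = 0, so s_i* = α_i.
NE contributions = (4.7, 3, 3.7, 4.8, 2.6); S = 18.8.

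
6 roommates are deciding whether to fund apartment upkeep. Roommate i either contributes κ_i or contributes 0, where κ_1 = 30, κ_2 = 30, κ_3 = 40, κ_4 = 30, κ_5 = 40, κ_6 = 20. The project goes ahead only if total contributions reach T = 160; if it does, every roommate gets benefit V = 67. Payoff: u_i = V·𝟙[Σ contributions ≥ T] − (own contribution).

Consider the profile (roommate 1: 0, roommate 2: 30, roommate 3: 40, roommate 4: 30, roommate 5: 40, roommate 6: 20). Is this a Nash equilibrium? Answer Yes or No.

Yes

Total = 160 ≥ 160: provided.
Roommate 1 (pledges 0, payoff 67): pledging 30 → total 190, payoff 37. No gain.
Roommate 2 (pledges 30, payoff 37): dropping to 0 → total 130, payoff 0. No gain.
Roommate 3 (pledges 40, payoff 27): dropping to 0 → total 120, payoff 0. No gain.
Roommate 4 (pledges 30, payoff 37): dropping to 0 → total 130, payoff 0. No gain.
Roommate 5 (pledges 40, payoff 27): dropping to 0 → total 120, payoff 0. No gain.
Roommate 6 (pledges 20, payoff 47): dropping to 0 → total 140, payoff 0. No gain.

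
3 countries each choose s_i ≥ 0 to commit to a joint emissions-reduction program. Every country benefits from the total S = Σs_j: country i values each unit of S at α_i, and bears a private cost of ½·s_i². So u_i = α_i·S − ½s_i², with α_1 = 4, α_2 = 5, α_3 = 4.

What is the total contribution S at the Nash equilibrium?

Country i's FOC: ∂u_i/∂s_i = α_i − s_i = 0, so s_i* = α_i.
NE contributions = (4, 5, 4); S = 13.

13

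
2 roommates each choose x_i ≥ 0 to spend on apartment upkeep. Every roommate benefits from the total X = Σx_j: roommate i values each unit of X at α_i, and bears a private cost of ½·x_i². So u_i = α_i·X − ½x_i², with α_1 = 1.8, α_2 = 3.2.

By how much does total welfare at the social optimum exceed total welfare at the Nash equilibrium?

Roommate i's FOC: ∂u_i/∂x_i = α_i − x_i = 0, so x_i* = α_i.
NE contributions = (1.8, 3.2); X = 5.
W^NE = (Σα)·X − ½Σα_i² = 5² − ½·13.48 = 18.26.
Planner sets x_i = Σα_j = 5 for every i, so X^SO = 2·5 = 10.
W^SO = (Σα)·X^SO − ½·2·(Σα)² = (2/2)·5² = 25.
Deadweight loss = W^SO − W^NE = 6.74.

6.74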